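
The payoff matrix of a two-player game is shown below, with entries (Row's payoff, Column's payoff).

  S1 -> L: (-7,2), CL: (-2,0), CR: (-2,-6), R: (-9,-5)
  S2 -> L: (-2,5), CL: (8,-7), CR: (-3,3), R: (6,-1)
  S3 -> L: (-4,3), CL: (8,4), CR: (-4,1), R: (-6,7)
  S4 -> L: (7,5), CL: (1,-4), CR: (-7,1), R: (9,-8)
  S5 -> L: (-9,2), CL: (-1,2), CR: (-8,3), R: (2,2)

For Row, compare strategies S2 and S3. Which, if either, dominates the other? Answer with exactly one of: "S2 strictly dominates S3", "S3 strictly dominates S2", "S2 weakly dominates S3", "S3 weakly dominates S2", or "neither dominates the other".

S2's payoffs vs S3's, by Column's action — L: -2>-4, CL: 8=8, CR: -3>-4, R: 6>-6.
S2 is at least as good everywhere and strictly better somewhere (tied only at CL), so S2 weakly but not strictly dominates S3.

S2 weakly dominates S3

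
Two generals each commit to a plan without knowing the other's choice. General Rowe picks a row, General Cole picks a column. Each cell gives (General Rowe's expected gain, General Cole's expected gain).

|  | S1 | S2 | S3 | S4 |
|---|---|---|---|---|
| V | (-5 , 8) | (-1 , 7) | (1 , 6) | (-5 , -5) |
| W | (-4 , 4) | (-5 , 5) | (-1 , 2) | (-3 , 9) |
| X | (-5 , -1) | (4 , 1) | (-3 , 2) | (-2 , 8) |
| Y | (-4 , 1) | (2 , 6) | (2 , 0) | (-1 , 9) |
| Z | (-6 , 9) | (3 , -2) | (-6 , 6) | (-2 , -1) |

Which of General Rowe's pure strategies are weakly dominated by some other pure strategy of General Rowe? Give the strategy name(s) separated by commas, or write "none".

V: dominated, since Y does at least as well everywhere (S1: -4>-5, S2: 2>-1, S3: 2>1, S4: -1>-5).
Y weakly dominates W — S1: -4=-4, S2: 2>-5, S3: 2>-1, S4: -1>-3.
X: no other strategy beats it everywhere (V at S2 (4>-1); W at S2 (4>-5); Y at S2 (4>2); Z at S1 (-5>-6)).
Y is not dominated — it holds its own against V at S1 (-4>-5); W at S2 (2>-5); X at S1 (-4>-5); Z at S1 (-4>-6).
Z: dominated, since X does at least as well everywhere (S1: -5>-6, S2: 4>3, S3: -3>-6, S4: -2=-2).

V, W, Z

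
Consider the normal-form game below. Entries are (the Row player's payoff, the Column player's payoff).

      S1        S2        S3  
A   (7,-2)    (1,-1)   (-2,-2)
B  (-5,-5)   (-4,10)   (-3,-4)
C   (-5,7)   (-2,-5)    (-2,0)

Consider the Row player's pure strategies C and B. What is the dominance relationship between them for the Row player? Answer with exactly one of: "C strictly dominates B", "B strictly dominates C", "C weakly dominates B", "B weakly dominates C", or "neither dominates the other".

Compare C to B across each choice by the Column player: S1: -5=-5, S2: -2>-4, S3: -2>-3.
C is at least as good everywhere and strictly better somewhere (tied only at S1), so C weakly but not strictly dominates B.

C weakly dominates B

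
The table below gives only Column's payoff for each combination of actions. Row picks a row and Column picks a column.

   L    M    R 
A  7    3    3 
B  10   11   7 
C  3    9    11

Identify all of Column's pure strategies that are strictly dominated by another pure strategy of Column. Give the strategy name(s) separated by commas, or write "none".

L: no other strategy beats it everywhere (M at A (7>3); R at A (7>3)).
M is not dominated — it holds its own against L at B (11>10); R at A (3=3).
R: no other strategy beats it everywhere (L at C (11>3); M at A (3=3)).

none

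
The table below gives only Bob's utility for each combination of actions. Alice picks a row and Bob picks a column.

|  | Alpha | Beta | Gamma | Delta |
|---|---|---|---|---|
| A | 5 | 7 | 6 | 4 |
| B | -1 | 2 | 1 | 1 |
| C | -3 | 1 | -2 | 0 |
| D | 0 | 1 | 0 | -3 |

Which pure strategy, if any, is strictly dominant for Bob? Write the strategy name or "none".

Beta vs Alpha: A: 7>5, B: 2>-1, C: 1>-3, D: 1>0.
Beta vs Gamma: A: 7>6, B: 2>1, C: 1>-2, D: 1>0.
Beta vs Delta: A: 7>4, B: 2>1, C: 1>0, D: 1>-3.
Beta strictly beats every other strategy against every opponent action, so it is strictly dominant.

Beta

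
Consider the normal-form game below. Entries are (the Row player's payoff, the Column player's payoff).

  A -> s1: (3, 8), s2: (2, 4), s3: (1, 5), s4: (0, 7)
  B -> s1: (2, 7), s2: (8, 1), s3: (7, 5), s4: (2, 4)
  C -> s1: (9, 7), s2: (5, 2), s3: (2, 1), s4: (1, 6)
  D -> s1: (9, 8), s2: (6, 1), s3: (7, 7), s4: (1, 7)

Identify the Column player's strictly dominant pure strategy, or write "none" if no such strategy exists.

s1

s1 vs s2: A: 8>4, B: 7>1, C: 7>2, D: 8>1.
s1 vs s3: A: 8>5, B: 7>5, C: 7>1, D: 8>7.
s1 vs s4: A: 8>7, B: 7>4, C: 7>6, D: 8>7.
s1 strictly beats every other strategy against every opponent action, so it is strictly dominant.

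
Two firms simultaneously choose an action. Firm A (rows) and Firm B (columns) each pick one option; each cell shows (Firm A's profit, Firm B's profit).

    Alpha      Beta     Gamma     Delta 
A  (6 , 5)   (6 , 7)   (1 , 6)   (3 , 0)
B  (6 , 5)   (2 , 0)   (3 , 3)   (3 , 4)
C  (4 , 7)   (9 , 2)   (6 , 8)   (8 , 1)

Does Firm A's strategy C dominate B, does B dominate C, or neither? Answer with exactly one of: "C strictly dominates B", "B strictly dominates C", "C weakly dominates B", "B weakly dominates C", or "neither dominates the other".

C's payoffs vs B's, by Firm B's action — Alpha: 4<6, Beta: 9>2, Gamma: 6>3, Delta: 8>3.
C does better at Beta, Gamma, Delta but worse at Alpha; neither strategy dominates the other.

neither dominates the other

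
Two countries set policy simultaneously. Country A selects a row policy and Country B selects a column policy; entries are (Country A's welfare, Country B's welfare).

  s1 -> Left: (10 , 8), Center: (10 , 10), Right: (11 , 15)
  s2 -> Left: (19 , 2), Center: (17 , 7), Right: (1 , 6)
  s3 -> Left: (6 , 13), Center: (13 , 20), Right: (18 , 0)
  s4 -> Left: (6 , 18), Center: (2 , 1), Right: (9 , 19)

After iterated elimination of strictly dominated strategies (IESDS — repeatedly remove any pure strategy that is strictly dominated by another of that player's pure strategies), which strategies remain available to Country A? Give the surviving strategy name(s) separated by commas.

For Country A, s1 strictly dominates s4 on the remaining columns (Left: 10>6, Center: 10>2, Right: 11>9); eliminate s4.
For Country B, Center strictly dominates Left on the remaining rows (s1: 10>8, s2: 7>2, s3: 20>13); eliminate Left.
Country A's strategy s1 is strictly dominated by s3 (Center: 13>10, Right: 18>11) and is removed.
For Country B, Center strictly dominates Right on the remaining rows (s2: 7>6, s3: 20>0); eliminate Right.
Country A's strategy s3 is strictly dominated by s2 (Center: 17>13) and is removed.
Among the remaining strategies, none is strictly dominated by another pure strategy of the same player, so the elimination stops.
Surviving strategies — Country A: {s2}; Country B: {Center}.

s2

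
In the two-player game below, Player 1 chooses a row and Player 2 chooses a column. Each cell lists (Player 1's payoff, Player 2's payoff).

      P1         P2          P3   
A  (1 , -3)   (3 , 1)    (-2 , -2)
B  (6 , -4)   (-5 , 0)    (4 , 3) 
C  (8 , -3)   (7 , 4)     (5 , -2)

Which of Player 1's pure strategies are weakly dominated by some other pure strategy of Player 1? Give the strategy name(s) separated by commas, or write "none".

A, B

A is weakly dominated by C (P1: 8>1, P2: 7>3, P3: 5>-2).
B is weakly dominated by C (P1: 8>6, P2: 7>-5, P3: 5>4).
Nothing dominates C: A at P1 (8>1); B at P1 (8>6).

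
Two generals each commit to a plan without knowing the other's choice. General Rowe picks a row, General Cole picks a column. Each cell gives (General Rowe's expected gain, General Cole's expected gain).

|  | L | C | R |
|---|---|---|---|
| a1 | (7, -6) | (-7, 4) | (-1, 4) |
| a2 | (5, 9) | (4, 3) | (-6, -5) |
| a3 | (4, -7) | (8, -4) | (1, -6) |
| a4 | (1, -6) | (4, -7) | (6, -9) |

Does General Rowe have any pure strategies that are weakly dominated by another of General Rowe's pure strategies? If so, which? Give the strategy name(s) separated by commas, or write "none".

none

a1: no other strategy beats it everywhere (a2 at L (7>5); a3 at L (7>4); a4 at L (7>1)).
Nothing dominates a2: a1 at C (4>-7); a3 at L (5>4); a4 at L (5>1).
Nothing dominates a3: a1 at C (8>-7); a2 at C (8>4); a4 at L (4>1).
a4: no other strategy beats it everywhere (a1 at C (4>-7); a2 at R (6>-6); a3 at R (6>1)).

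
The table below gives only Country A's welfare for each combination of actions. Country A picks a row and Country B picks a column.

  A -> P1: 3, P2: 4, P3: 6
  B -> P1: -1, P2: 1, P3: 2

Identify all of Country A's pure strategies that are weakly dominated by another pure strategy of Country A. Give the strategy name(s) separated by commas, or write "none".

A is not dominated — it holds its own against B at P1 (3>-1).
A weakly dominates B — P1: 3>-1, P2: 4>1, P3: 6>2.

B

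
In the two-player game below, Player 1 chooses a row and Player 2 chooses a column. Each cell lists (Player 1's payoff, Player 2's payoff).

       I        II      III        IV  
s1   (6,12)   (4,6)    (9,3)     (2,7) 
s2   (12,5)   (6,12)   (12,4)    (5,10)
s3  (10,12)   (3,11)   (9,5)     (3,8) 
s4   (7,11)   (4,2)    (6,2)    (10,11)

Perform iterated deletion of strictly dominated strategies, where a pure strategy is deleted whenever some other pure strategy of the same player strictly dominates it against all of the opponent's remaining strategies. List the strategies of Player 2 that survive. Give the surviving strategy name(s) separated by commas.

I, II, IV

Player 1's strategy s1 is strictly dominated by s2 (I: 12>6, II: 6>4, III: 12>9, IV: 5>2) and is removed.
For Player 1, s2 strictly dominates s3 on the remaining columns (I: 12>10, II: 6>3, III: 12>9, IV: 5>3); eliminate s3.
Column III is eliminated: I beats it against every remaining row (s2: 5>4, s4: 11>2).
Among the remaining strategies, none is strictly dominated by another pure strategy of the same player, so the elimination stops.
Surviving strategies — Player 1: {s2, s4}; Player 2: {I, II, IV}.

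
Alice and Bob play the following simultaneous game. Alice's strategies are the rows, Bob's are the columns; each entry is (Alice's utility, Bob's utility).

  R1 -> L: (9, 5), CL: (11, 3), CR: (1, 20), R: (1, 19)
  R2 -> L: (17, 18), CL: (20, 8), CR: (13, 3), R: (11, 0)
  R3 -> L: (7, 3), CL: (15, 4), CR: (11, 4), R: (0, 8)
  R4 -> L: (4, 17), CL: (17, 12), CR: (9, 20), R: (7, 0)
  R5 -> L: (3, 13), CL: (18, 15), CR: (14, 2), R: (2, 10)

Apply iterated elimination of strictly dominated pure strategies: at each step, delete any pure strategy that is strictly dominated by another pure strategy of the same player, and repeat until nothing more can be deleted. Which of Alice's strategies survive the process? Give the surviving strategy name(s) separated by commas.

R2

Alice's strategy R1 is strictly dominated by R2 (L: 17>9, CL: 20>11, CR: 13>1, R: 11>1) and is removed.
For Alice, R2 strictly dominates R3 on the remaining columns (L: 17>7, CL: 20>15, CR: 13>11, R: 11>0); eliminate R3.
Alice's strategy R4 is strictly dominated by R2 (L: 17>4, CL: 20>17, CR: 13>9, R: 11>7) and is removed.
Column CR is eliminated: L beats it against every remaining row (R2: 18>3, R5: 13>2).
For Alice, R2 strictly dominates R5 on the remaining columns (L: 17>3, CL: 20>18, R: 11>2); eliminate R5.
Bob's strategy CL is strictly dominated by L (R2: 18>8) and is removed.
Column R is eliminated: L beats it against every remaining row (R2: 18>0).
Among the remaining strategies, none is strictly dominated by another pure strategy of the same player, so the elimination stops.
Surviving strategies — Alice: {R2}; Bob: {L}.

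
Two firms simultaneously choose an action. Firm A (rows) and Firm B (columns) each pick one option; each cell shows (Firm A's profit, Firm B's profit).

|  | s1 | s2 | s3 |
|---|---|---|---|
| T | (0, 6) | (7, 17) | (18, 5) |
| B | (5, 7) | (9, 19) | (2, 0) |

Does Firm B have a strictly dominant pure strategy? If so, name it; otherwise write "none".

s2

s2 vs s1: T: 17>6, B: 19>7.
s2 vs s3: T: 17>5, B: 19>0.
s2 strictly beats every other strategy against every opponent action, so it is strictly dominant.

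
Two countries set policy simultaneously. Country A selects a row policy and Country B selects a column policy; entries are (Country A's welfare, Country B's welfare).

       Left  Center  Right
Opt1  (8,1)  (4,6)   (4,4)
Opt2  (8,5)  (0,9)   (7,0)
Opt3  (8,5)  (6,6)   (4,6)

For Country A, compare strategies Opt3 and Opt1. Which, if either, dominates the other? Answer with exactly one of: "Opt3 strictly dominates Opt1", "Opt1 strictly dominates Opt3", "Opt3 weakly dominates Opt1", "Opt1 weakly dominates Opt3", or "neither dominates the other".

Opt3's payoffs vs Opt1's, by Country B's action — Left: 8=8, Center: 6>4, Right: 4=4.
Opt3 is at least as good everywhere and strictly better somewhere (tied only at Left, Right), so Opt3 weakly but not strictly dominates Opt1.

Opt3 weakly dominates Opt1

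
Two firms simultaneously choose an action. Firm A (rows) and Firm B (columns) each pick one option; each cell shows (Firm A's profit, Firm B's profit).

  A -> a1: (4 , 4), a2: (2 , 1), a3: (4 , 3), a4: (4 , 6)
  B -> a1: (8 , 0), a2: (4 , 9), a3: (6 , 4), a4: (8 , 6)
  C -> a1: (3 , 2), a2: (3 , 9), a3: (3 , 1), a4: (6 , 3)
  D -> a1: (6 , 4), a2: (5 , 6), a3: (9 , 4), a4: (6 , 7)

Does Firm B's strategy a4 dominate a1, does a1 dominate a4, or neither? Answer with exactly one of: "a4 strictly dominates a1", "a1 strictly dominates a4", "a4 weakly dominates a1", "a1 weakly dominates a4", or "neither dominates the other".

a4's payoffs vs a1's, by Firm A's action — A: 6>4, B: 6>0, C: 3>2, D: 7>4.
Every comparison favours a4, so a4 strictly dominates a1.

a4 strictly dominates a1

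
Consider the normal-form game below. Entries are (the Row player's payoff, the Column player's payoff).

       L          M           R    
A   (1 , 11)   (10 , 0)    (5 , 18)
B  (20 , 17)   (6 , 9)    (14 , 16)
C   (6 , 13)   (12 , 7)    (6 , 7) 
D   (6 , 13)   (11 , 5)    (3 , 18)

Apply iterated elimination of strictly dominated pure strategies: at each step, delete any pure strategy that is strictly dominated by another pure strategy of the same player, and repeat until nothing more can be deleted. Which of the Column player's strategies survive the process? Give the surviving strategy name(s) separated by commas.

L

For the Row player, C strictly dominates A on the remaining columns (L: 6>1, M: 12>10, R: 6>5); eliminate A.
Column M is eliminated: L beats it against every remaining row (B: 17>9, C: 13>7, D: 13>5).
The Row player's strategy C is strictly dominated by B (L: 20>6, R: 14>6) and is removed.
Row D is eliminated: B beats it against every remaining column (L: 20>6, R: 14>3).
Column R is eliminated: L beats it against every remaining row (B: 17>16).
Among the remaining strategies, none is strictly dominated by another pure strategy of the same player, so the elimination stops.
Surviving strategies — the Row player: {B}; the Column player: {L}.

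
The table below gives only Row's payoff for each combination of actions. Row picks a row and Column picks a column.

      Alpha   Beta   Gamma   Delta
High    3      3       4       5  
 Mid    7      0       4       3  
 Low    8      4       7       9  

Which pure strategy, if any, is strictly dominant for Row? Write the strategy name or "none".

Low

Low vs High: Alpha: 8>3, Beta: 4>3, Gamma: 7>4, Delta: 9>5.
Low vs Mid: Alpha: 8>7, Beta: 4>0, Gamma: 7>4, Delta: 9>3.
Low strictly beats every other strategy against every opponent action, so it is strictly dominant.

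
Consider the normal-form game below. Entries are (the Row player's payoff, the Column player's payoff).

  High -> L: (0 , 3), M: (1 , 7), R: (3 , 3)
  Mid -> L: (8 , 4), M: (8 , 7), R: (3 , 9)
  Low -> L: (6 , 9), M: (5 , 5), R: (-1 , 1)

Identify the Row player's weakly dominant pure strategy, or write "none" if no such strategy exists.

Mid

Mid vs High: L: 8>0, M: 8>1, R: 3=3.
Mid vs Low: L: 8>6, M: 8>5, R: 3>-1.
Mid is at least as good as every other strategy against every opponent action, so it is weakly dominant.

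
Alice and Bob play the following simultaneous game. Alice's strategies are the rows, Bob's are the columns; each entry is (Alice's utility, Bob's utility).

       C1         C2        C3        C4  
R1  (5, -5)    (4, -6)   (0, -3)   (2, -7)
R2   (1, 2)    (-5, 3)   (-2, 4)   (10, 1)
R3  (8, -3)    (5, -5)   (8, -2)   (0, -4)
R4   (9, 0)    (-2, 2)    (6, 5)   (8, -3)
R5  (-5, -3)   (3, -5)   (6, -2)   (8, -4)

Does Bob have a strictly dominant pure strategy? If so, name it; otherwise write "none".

C3 vs C1: R1: -3>-5, R2: 4>2, R3: -2>-3, R4: 5>0, R5: -2>-3.
C3 vs C2: R1: -3>-6, R2: 4>3, R3: -2>-5, R4: 5>2, R5: -2>-5.
C3 vs C4: R1: -3>-7, R2: 4>1, R3: -2>-4, R4: 5>-3, R5: -2>-4.
C3 strictly beats every other strategy against every opponent action, so it is strictly dominant.

C3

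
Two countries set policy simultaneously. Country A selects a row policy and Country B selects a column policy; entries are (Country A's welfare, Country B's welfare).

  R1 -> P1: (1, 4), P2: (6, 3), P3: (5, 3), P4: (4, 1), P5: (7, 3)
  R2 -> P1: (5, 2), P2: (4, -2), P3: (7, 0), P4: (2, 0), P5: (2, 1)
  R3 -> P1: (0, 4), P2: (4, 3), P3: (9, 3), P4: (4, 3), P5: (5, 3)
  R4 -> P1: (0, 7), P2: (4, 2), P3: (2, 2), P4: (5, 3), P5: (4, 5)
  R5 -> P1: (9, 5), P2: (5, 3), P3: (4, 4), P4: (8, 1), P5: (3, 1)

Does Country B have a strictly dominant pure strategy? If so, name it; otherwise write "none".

P1

P1 vs P2: R1: 4>3, R2: 2>-2, R3: 4>3, R4: 7>2, R5: 5>3.
P1 vs P3: R1: 4>3, R2: 2>0, R3: 4>3, R4: 7>2, R5: 5>4.
P1 vs P4: R1: 4>1, R2: 2>0, R3: 4>3, R4: 7>3, R5: 5>1.
P1 vs P5: R1: 4>3, R2: 2>1, R3: 4>3, R4: 7>5, R5: 5>1.
P1 strictly beats every other strategy against every opponent action, so it is strictly dominant.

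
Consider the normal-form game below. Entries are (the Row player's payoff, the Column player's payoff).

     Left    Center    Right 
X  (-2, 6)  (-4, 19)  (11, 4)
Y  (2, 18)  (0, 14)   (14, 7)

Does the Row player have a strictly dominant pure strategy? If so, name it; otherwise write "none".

Y vs X: Left: 2>-2, Center: 0>-4, Right: 14>11.
Y strictly beats every other strategy against every opponent action, so it is strictly dominant.

Y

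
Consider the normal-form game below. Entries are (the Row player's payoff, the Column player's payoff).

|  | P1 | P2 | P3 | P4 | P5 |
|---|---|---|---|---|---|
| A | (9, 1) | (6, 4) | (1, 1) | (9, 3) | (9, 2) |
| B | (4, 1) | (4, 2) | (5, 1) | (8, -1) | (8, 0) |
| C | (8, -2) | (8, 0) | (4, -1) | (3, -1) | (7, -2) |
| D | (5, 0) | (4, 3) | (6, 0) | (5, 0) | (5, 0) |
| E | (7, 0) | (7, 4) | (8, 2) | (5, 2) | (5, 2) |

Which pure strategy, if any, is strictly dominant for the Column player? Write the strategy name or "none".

P2 vs P1: A: 4>1, B: 2>1, C: 0>-2, D: 3>0, E: 4>0.
P2 vs P3: A: 4>1, B: 2>1, C: 0>-1, D: 3>0, E: 4>2.
P2 vs P4: A: 4>3, B: 2>-1, C: 0>-1, D: 3>0, E: 4>2.
P2 vs P5: A: 4>2, B: 2>0, C: 0>-2, D: 3>0, E: 4>2.
P2 strictly beats every other strategy against every opponent action, so it is strictly dominant.

P2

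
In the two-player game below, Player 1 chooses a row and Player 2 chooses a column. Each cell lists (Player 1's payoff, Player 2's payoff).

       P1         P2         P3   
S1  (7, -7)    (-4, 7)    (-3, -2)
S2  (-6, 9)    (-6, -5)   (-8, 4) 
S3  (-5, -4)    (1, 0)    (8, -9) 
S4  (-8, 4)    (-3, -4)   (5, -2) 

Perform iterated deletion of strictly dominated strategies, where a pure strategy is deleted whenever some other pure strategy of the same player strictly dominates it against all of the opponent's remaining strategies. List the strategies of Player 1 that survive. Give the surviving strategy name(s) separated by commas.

S3

Row S2 is eliminated: S1 beats it against every remaining column (P1: 7>-6, P2: -4>-6, P3: -3>-8).
Row S4 is eliminated: S3 beats it against every remaining column (P1: -5>-8, P2: 1>-3, P3: 8>5).
Column P1 is eliminated: P2 beats it against every remaining row (S1: 7>-7, S3: 0>-4).
Row S1 is eliminated: S3 beats it against every remaining column (P2: 1>-4, P3: 8>-3).
Player 2's strategy P3 is strictly dominated by P2 (S3: 0>-9) and is removed.
Among the remaining strategies, none is strictly dominated by another pure strategy of the same player, so the elimination stops.
Surviving strategies — Player 1: {S3}; Player 2: {P2}.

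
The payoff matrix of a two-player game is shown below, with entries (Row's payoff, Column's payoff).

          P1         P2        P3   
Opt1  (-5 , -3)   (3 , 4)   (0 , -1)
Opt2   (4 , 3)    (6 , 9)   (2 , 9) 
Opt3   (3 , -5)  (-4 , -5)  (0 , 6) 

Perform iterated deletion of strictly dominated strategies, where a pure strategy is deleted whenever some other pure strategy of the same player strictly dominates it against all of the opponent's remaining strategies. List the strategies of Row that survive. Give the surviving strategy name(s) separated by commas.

Row's strategy Opt1 is strictly dominated by Opt2 (P1: 4>-5, P2: 6>3, P3: 2>0) and is removed.
Row's strategy Opt3 is strictly dominated by Opt2 (P1: 4>3, P2: 6>-4, P3: 2>0) and is removed.
Column P1 is eliminated: P2 beats it against every remaining row (Opt2: 9>3).
Among the remaining strategies, none is strictly dominated by another pure strategy of the same player, so the elimination stops.
Surviving strategies — Row: {Opt2}; Column: {P2, P3}.

Opt2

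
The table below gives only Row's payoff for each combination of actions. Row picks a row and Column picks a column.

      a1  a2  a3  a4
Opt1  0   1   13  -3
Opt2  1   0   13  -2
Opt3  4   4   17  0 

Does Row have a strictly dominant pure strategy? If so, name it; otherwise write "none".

Opt3 vs Opt1: a1: 4>0, a2: 4>1, a3: 17>13, a4: 0>-3.
Opt3 vs Opt2: a1: 4>1, a2: 4>0, a3: 17>13, a4: 0>-2.
Opt3 strictly beats every other strategy against every opponent action, so it is strictly dominant.

Opt3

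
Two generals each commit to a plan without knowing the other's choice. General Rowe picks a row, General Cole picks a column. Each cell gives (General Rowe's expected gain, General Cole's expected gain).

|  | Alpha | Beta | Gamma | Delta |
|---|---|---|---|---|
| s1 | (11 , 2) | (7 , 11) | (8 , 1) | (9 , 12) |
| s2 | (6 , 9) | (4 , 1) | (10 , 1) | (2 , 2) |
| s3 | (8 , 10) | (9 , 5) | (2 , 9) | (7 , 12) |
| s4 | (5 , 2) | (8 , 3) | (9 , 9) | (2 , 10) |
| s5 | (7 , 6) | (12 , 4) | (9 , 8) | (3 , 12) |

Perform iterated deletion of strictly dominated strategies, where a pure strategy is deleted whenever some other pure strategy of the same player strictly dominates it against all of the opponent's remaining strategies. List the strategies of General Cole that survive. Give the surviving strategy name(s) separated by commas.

Column Beta is eliminated: Delta beats it against every remaining row (s1: 12>11, s2: 2>1, s3: 12>5, s4: 10>3, s5: 12>4).
General Rowe's strategy s3 is strictly dominated by s1 (Alpha: 11>8, Gamma: 8>2, Delta: 9>7) and is removed.
General Cole's strategy Gamma is strictly dominated by Delta (s1: 12>1, s2: 2>1, s4: 10>9, s5: 12>8) and is removed.
Row s2 is eliminated: s1 beats it against every remaining column (Alpha: 11>6, Delta: 9>2).
For General Rowe, s1 strictly dominates s4 on the remaining columns (Alpha: 11>5, Delta: 9>2); eliminate s4.
For General Rowe, s1 strictly dominates s5 on the remaining columns (Alpha: 11>7, Delta: 9>3); eliminate s5.
General Cole's strategy Alpha is strictly dominated by Delta (s1: 12>2) and is removed.
Among the remaining strategies, none is strictly dominated by another pure strategy of the same player, so the elimination stops.
Surviving strategies — General Rowe: {s1}; General Cole: {Delta}.

Delta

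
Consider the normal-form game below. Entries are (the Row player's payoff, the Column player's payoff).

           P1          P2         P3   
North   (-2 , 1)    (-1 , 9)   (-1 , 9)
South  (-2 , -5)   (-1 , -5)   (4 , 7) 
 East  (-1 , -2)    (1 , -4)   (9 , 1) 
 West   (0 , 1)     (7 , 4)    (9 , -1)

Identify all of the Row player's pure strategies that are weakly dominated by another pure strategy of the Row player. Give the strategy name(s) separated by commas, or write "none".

North, South, East

South weakly dominates North — P1: -2=-2, P2: -1=-1, P3: 4>-1.
East weakly dominates South — P1: -1>-2, P2: 1>-1, P3: 9>4.
East is weakly dominated by West (P1: 0>-1, P2: 7>1, P3: 9=9).
West is not dominated — it holds its own against North at P1 (0>-2); South at P1 (0>-2); East at P1 (0>-1).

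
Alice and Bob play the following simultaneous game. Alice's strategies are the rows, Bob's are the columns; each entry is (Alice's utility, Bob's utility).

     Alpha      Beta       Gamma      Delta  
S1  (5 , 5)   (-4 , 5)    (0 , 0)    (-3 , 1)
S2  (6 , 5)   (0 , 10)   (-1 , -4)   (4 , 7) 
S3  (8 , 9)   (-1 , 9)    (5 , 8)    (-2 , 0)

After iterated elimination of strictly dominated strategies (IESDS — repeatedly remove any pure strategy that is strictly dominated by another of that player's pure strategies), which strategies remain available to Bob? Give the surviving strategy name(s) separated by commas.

For Alice, S3 strictly dominates S1 on the remaining columns (Alpha: 8>5, Beta: -1>-4, Gamma: 5>0, Delta: -2>-3); eliminate S1.
For Bob, Alpha strictly dominates Gamma on the remaining rows (S2: 5>-4, S3: 9>8); eliminate Gamma.
Column Delta is eliminated: Beta beats it against every remaining row (S2: 10>7, S3: 9>0).
Among the remaining strategies, none is strictly dominated by another pure strategy of the same player, so the elimination stops.
Surviving strategies — Alice: {S2, S3}; Bob: {Alpha, Beta}.

Alpha, Beta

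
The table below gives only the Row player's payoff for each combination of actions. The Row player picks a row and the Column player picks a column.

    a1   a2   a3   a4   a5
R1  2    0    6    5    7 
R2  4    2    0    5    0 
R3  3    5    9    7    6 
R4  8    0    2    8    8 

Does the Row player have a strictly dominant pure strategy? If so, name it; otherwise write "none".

none

R1 fails to dominate R2 at a1 (2<4).
R2 fails to dominate R1 at a3 (0<6).
R3 fails to dominate R1 at a5 (6<7).
R4 fails to dominate R1 at a2 (0=0).
No single strategy dominates all the others.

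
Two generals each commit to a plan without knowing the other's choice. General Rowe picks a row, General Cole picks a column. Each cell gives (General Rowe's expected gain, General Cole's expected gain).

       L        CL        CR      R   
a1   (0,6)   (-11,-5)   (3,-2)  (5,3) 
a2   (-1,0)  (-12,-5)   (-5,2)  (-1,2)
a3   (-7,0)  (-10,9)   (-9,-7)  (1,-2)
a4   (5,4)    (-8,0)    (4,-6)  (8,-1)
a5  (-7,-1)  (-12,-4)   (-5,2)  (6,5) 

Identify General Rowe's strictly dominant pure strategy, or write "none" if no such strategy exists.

a4 vs a1: L: 5>0, CL: -8>-11, CR: 4>3, R: 8>5.
a4 vs a2: L: 5>-1, CL: -8>-12, CR: 4>-5, R: 8>-1.
a4 vs a3: L: 5>-7, CL: -8>-10, CR: 4>-9, R: 8>1.
a4 vs a5: L: 5>-7, CL: -8>-12, CR: 4>-5, R: 8>6.
a4 strictly beats every other strategy against every opponent action, so it is strictly dominant.

a4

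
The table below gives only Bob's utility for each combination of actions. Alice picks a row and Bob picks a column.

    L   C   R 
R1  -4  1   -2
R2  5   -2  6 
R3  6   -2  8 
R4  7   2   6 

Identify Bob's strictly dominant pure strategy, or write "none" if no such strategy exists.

none

L fails to dominate C at R1 (-4<1).
C fails to dominate L at R2 (-2<5).
R fails to dominate L at R4 (6<7).
No single strategy dominates all the others.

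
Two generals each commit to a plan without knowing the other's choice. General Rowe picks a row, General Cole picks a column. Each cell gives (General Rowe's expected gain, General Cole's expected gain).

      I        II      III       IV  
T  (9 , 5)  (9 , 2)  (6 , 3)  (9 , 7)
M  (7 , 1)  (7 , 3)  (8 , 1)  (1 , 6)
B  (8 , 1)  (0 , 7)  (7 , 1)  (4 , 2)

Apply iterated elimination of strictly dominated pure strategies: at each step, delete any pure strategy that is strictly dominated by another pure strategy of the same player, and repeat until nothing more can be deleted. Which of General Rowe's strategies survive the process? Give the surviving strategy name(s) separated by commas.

Column I is eliminated: IV beats it against every remaining row (T: 7>5, M: 6>1, B: 2>1).
General Cole's strategy III is strictly dominated by IV (T: 7>3, M: 6>1, B: 2>1) and is removed.
General Rowe's strategy M is strictly dominated by T (II: 9>7, IV: 9>1) and is removed.
For General Rowe, T strictly dominates B on the remaining columns (II: 9>0, IV: 9>4); eliminate B.
Column II is eliminated: IV beats it against every remaining row (T: 7>2).
Among the remaining strategies, none is strictly dominated by another pure strategy of the same player, so the elimination stops.
Surviving strategies — General Rowe: {T}; General Cole: {IV}.

T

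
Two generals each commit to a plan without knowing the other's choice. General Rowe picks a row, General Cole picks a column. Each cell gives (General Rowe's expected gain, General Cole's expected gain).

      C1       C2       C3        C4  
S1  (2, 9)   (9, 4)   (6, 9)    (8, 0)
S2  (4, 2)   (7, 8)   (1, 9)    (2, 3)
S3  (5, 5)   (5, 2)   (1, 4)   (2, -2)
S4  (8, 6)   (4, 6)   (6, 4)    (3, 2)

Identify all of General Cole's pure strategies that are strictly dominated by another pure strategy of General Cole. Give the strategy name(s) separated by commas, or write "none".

Nothing dominates C1: C2 at S1 (9>4); C3 at S1 (9=9); C4 at S1 (9>0).
C2: no other strategy beats it everywhere (C1 at S2 (8>2); C3 at S4 (6>4); C4 at S1 (4>0)).
C3 is not dominated — it holds its own against C1 at S1 (9=9); C2 at S1 (9>4); C4 at S1 (9>0).
C4: dominated, since C2 does at least as well everywhere (S1: 4>0, S2: 8>3, S3: 2>-2, S4: 6>2).

C4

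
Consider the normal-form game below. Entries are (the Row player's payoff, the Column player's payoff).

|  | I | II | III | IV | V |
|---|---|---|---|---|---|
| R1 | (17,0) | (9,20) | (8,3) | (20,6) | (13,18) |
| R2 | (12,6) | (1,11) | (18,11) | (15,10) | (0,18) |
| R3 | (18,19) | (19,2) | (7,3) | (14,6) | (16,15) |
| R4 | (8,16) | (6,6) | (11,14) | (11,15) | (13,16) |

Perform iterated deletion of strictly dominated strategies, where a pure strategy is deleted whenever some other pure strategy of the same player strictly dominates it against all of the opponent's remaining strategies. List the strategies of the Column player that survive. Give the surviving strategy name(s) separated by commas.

I

The Column player's strategy III is strictly dominated by V (R1: 18>3, R2: 18>11, R3: 15>3, R4: 16>14) and is removed.
The Row player's strategy R2 is strictly dominated by R1 (I: 17>12, II: 9>1, IV: 20>15, V: 13>0) and is removed.
The Row player's strategy R4 is strictly dominated by R3 (I: 18>8, II: 19>6, IV: 14>11, V: 16>13) and is removed.
For the Column player, V strictly dominates IV on the remaining rows (R1: 18>6, R3: 15>6); eliminate IV.
Row R1 is eliminated: R3 beats it against every remaining column (I: 18>17, II: 19>9, V: 16>13).
The Column player's strategy II is strictly dominated by I (R3: 19>2) and is removed.
For the Column player, I strictly dominates V on the remaining rows (R3: 19>15); eliminate V.
Among the remaining strategies, none is strictly dominated by another pure strategy of the same player, so the elimination stops.
Surviving strategies — the Row player: {R3}; the Column player: {I}.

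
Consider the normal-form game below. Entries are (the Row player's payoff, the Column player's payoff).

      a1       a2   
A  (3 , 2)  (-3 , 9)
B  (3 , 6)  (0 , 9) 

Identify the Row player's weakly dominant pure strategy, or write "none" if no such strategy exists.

B vs A: a1: 3=3, a2: 0>-3.
B is at least as good as every other strategy against every opponent action, so it is weakly dominant.

B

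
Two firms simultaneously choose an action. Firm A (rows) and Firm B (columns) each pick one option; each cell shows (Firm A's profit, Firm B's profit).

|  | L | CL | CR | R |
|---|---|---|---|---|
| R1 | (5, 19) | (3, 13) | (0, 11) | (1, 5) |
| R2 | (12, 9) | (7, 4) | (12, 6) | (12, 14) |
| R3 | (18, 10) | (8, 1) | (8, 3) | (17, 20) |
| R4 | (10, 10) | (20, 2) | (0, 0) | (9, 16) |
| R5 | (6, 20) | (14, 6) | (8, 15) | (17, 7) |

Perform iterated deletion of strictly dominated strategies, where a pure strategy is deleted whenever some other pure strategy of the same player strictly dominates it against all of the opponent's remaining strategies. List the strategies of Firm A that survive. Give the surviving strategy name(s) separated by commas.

R3, R5

For Firm A, R2 strictly dominates R1 on the remaining columns (L: 12>5, CL: 7>3, CR: 12>0, R: 12>1); eliminate R1.
For Firm B, L strictly dominates CL on the remaining rows (R2: 9>4, R3: 10>1, R4: 10>2, R5: 20>6); eliminate CL.
For Firm A, R2 strictly dominates R4 on the remaining columns (L: 12>10, CR: 12>0, R: 12>9); eliminate R4.
Firm B's strategy CR is strictly dominated by L (R2: 9>6, R3: 10>3, R5: 20>15) and is removed.
Firm A's strategy R2 is strictly dominated by R3 (L: 18>12, R: 17>12) and is removed.
Among the remaining strategies, none is strictly dominated by another pure strategy of the same player, so the elimination stops.
Surviving strategies — Firm A: {R3, R5}; Firm B: {L, R}.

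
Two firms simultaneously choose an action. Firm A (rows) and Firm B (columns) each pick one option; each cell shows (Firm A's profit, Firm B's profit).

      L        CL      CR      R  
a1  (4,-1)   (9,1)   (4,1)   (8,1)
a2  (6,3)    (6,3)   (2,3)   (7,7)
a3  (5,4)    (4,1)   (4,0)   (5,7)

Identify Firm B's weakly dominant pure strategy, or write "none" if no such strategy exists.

R vs L: a1: 1>-1, a2: 7>3, a3: 7>4.
R vs CL: a1: 1=1, a2: 7>3, a3: 7>1.
R vs CR: a1: 1=1, a2: 7>3, a3: 7>0.
R is at least as good as every other strategy against every opponent action, so it is weakly dominant.

R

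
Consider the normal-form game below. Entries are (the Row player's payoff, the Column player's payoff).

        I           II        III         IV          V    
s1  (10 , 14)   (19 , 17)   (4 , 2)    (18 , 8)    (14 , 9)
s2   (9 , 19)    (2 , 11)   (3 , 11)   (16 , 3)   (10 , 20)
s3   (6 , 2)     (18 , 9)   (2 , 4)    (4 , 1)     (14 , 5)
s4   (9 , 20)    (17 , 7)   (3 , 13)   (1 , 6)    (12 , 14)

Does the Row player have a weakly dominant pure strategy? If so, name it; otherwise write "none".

s1

s1 vs s2: I: 10>9, II: 19>2, III: 4>3, IV: 18>16, V: 14>10.
s1 vs s3: I: 10>6, II: 19>18, III: 4>2, IV: 18>4, V: 14=14.
s1 vs s4: I: 10>9, II: 19>17, III: 4>3, IV: 18>1, V: 14>12.
s1 is at least as good as every other strategy against every opponent action, so it is weakly dominant.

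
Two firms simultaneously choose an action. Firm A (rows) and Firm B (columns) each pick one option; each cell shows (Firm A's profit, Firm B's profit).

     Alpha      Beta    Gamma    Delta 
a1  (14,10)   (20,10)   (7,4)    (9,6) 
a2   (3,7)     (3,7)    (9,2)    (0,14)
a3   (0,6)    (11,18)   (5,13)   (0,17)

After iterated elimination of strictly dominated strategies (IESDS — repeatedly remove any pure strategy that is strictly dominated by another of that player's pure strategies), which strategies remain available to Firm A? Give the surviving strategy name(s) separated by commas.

a1

Row a3 is eliminated: a1 beats it against every remaining column (Alpha: 14>0, Beta: 20>11, Gamma: 7>5, Delta: 9>0).
For Firm B, Alpha strictly dominates Gamma on the remaining rows (a1: 10>4, a2: 7>2); eliminate Gamma.
Row a2 is eliminated: a1 beats it against every remaining column (Alpha: 14>3, Beta: 20>3, Delta: 9>0).
For Firm B, Alpha strictly dominates Delta on the remaining rows (a1: 10>6); eliminate Delta.
Among the remaining strategies, none is strictly dominated by another pure strategy of the same player, so the elimination stops.
Surviving strategies — Firm A: {a1}; Firm B: {Alpha, Beta}.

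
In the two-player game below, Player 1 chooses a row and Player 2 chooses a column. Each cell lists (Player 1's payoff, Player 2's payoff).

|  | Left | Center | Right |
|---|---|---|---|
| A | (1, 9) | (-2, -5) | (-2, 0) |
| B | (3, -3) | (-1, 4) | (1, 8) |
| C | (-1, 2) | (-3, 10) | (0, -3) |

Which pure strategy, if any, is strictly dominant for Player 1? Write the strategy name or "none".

B vs A: Left: 3>1, Center: -1>-2, Right: 1>-2.
B vs C: Left: 3>-1, Center: -1>-3, Right: 1>0.
B strictly beats every other strategy against every opponent action, so it is strictly dominant.

B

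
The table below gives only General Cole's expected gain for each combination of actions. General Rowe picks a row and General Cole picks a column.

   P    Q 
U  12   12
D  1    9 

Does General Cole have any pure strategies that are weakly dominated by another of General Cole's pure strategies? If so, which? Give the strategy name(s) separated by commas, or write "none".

P is weakly dominated by Q (U: 12=12, D: 9>1).
Q: no other strategy beats it everywhere (P at D (9>1)).

P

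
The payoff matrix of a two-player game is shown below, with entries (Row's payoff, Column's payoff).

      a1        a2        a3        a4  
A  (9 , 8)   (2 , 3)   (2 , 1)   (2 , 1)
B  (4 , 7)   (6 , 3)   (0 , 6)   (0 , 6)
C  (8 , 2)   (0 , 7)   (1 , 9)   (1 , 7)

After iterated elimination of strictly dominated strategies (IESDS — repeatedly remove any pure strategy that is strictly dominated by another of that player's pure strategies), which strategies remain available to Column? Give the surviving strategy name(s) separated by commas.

a1

Row's strategy C is strictly dominated by A (a1: 9>8, a2: 2>0, a3: 2>1, a4: 2>1) and is removed.
For Column, a1 strictly dominates a2 on the remaining rows (A: 8>3, B: 7>3); eliminate a2.
For Row, A strictly dominates B on the remaining columns (a1: 9>4, a3: 2>0, a4: 2>0); eliminate B.
Column a3 is eliminated: a1 beats it against every remaining row (A: 8>1).
Column a4 is eliminated: a1 beats it against every remaining row (A: 8>1).
Among the remaining strategies, none is strictly dominated by another pure strategy of the same player, so the elimination stops.
Surviving strategies — Row: {A}; Column: {a1}.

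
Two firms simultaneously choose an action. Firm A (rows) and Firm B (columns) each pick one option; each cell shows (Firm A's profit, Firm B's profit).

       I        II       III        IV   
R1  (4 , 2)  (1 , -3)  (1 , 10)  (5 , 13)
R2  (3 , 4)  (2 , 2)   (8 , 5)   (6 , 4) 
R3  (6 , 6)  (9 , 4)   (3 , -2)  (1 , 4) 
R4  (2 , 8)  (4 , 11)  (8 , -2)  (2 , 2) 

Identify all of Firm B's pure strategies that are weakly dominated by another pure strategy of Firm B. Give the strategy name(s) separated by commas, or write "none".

none

Nothing dominates I: II at R1 (2>-3); III at R3 (6>-2); IV at R3 (6>4).
Nothing dominates II: I at R4 (11>8); III at R3 (4>-2); IV at R4 (11>2).
III: no other strategy beats it everywhere (I at R1 (10>2); II at R1 (10>-3); IV at R2 (5>4)).
IV is not dominated — it holds its own against I at R1 (13>2); II at R1 (13>-3); III at R1 (13>10).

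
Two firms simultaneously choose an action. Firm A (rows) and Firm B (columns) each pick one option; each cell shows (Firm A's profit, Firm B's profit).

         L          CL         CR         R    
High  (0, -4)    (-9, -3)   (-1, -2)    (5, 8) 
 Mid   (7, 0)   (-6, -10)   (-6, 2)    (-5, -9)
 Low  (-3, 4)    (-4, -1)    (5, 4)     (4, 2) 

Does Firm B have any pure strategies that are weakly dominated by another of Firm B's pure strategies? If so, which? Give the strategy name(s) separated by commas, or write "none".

L, CL

CR weakly dominates L — High: -2>-4, Mid: 2>0, Low: 4=4.
CL: dominated, since CR does at least as well everywhere (High: -2>-3, Mid: 2>-10, Low: 4>-1).
CR is not dominated — it holds its own against L at High (-2>-4); CL at High (-2>-3); R at Mid (2>-9).
Nothing dominates R: L at High (8>-4); CL at High (8>-3); CR at High (8>-2).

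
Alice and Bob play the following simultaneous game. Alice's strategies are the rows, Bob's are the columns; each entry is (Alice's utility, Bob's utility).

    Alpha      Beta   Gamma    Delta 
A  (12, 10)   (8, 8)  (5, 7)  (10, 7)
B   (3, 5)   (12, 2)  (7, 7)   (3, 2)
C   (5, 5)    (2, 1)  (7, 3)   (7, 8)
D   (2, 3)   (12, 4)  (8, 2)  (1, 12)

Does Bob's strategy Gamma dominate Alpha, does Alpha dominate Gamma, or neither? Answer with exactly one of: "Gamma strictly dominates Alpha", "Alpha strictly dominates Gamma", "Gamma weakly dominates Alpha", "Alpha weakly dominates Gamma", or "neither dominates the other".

neither dominates the other

Gamma's payoffs vs Alpha's, by Alice's action — A: 7<10, B: 7>5, C: 3<5, D: 2<3.
Gamma does better at B but worse at A, C, D; neither strategy dominates the other.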